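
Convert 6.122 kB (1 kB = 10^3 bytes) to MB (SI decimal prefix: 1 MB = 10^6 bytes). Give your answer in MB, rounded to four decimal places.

0.0061 MB

6.122 kB = 6.122 × 10^3 bytes = 6,122 bytes
1 MB = 10^6 bytes = 1,000,000 bytes
6,122 / 1,000,000 = 0.0061 MB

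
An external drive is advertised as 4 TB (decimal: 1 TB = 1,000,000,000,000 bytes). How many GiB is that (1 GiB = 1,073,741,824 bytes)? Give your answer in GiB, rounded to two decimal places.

3,725.29 GiB

4 TB × 1,000,000,000,000 bytes/TB = 4,000,000,000,000 bytes
1 GiB = 1,073,741,824 bytes
4,000,000,000,000 / 1,073,741,824 = 3,725.29 GiB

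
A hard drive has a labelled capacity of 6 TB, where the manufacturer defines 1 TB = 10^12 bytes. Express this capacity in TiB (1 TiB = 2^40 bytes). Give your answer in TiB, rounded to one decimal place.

5.5 TiB

6 TB = 6 × 10^12 bytes = 6,000,000,000,000 bytes
1 TiB = 2^40 bytes = 1,099,511,627,776 bytes
6,000,000,000,000 / 1,099,511,627,776 = 5.5 TiB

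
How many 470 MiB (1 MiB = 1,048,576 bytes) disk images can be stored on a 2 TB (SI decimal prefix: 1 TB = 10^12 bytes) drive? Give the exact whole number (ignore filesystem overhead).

Capacity: 2 TB = 2,000,000,000,000 bytes
Per item: 470 MiB = 492,830,720 bytes
⌊2,000,000,000,000 / 492,830,720⌋ = 4,058

4,058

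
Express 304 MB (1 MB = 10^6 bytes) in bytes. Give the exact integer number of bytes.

304,000,000 bytes

304 × 1,000,000 = 304,000,000 bytes  (1 MB = 10^6 bytes)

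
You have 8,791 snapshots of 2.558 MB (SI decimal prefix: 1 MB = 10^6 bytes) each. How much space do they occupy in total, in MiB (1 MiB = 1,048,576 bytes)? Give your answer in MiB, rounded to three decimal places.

Total = 8,791 × 2.558 MB = 22487.378 MB
= 22487.378 × 1,000,000 bytes = 22,487,378,000 bytes
1 MiB = 1,048,576 bytes
22,487,378,000 / 1,048,576 = 21,445.635 MiB

21,445.635 MiB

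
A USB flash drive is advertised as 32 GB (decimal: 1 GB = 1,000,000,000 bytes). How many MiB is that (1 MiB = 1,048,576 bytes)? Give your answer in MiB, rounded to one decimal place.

32 GB = 32 × 10^9 bytes = 32,000,000,000 bytes
1 MiB = 1,048,576 bytes
32,000,000,000 / 1,048,576 = 30,517.6 MiB

30,517.6 MiB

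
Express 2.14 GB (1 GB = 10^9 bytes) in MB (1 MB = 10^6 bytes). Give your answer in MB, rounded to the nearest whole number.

2,140 MB

2.14 GB × 1,000,000,000 bytes/GB = 2,140,000,000 bytes
1 MB = 10^6 bytes = 1,000,000 bytes
2,140,000,000 / 1,000,000 = 2,140 MB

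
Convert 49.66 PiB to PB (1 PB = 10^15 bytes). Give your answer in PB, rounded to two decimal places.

55.91 PB

49.66 PiB = 49.66 × 2^50 bytes = 55,912,189,373,804,707.84 bytes
1 PB = 10^15 bytes = 1,000,000,000,000,000 bytes
55,912,189,373,804,707.84 / 1,000,000,000,000,000 = 55.91 PB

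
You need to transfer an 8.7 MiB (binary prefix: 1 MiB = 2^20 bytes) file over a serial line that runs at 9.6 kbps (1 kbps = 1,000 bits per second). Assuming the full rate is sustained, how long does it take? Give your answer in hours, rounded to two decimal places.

2.11 hours

8.7 MiB = 9,122,611.2 bytes = 72,980,889.6 bits
9.6 kbps = 9,600 bits/s
time = 72,980,889.6 / 9,600 = 7,602.1760 s
7,602.1760 s / 3600 = 2.11 hours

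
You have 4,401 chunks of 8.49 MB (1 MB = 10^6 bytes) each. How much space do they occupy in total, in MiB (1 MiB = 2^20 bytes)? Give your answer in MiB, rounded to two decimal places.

35,633.55 MiB

Total = 4,401 × 8.49 MB = 37364.49 MB
= 37364.49 × 1,000,000 bytes = 37,364,490,000 bytes
1 MiB = 1,048,576 bytes
37,364,490,000 / 1,048,576 = 35,633.55 MiB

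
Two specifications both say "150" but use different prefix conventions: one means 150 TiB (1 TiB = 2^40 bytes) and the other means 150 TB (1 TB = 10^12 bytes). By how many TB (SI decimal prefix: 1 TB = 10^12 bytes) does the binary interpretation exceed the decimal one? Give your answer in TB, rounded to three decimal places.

150 TiB = 150 × 1,099,511,627,776 = 164,926,744,166,400 bytes
150 TB = 150 × 1,000,000,000,000 = 150,000,000,000,000 bytes
difference = 14,926,744,166,400 bytes
14,926,744,166,400 / 1,000,000,000,000 = 14.927 TB

14.927 TB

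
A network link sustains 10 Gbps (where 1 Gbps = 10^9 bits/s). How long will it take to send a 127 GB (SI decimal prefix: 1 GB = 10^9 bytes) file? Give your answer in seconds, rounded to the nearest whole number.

127 GB = 127,000,000,000 bytes = 1,016,000,000,000 bits
10 Gbps = 10,000,000,000 bits/s
time = 1,016,000,000,000 / 10,000,000,000 = 102 s

102 seconds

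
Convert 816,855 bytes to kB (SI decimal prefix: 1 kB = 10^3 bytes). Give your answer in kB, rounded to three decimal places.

816.855 kB

816,855 bytes given.
1 kB = 1,000 bytes
816,855 / 1,000 = 816.855 kB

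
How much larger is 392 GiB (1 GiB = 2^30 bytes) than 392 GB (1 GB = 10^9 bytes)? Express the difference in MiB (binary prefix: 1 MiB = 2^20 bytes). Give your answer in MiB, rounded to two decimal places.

27,567.67 MiB

392 GiB = 392 × 1,073,741,824 = 420,906,795,008 bytes
392 GB = 392 × 1,000,000,000 = 392,000,000,000 bytes
difference = 28,906,795,008 bytes
28,906,795,008 / 1,048,576 = 27,567.67 MiB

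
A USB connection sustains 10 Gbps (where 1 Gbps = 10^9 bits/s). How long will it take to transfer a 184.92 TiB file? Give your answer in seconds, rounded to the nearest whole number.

184.92 TiB = 203,321,690,208,337.92 bytes = 1,626,573,521,666,703.36 bits
10 Gbps = 10,000,000,000 bits/s
time = 1,626,573,521,666,703.36 / 10,000,000,000 = 162,657 s

162,657 seconds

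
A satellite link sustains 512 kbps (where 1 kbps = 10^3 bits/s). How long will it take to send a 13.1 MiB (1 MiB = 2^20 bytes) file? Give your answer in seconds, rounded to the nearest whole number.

13.1 MiB = 13,736,345.6 bytes = 109,890,764.8 bits
512 kbps = 512,000 bits/s
time = 109,890,764.8 / 512,000 = 215 s

215 seconds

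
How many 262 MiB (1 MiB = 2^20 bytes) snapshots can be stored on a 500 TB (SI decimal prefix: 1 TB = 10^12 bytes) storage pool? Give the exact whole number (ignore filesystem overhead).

Capacity: 500 TB = 500,000,000,000,000 bytes
Per item: 262 MiB = 274,726,912 bytes
⌊500,000,000,000,000 / 274,726,912⌋ = 1,819,989

1,819,989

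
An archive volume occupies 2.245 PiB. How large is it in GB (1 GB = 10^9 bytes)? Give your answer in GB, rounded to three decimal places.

2.245 PiB = 2.245 × 2^50 bytes = 2,527,645,290,861,690.88 bytes
1 GB = 10^9 bytes = 1,000,000,000 bytes
2,527,645,290,861,690.88 / 1,000,000,000 = 2,527,645.291 GB

2,527,645.291 GB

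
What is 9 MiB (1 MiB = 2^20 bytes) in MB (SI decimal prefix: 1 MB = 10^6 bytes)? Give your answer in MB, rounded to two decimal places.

9 MiB = 9 × 2^20 bytes = 9,437,184 bytes
1 MB = 10^6 bytes = 1,000,000 bytes
9,437,184 / 1,000,000 = 9.44 MB

9.44 MB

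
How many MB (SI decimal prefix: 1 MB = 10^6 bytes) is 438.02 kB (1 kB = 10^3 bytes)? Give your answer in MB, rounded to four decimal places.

0.4380 MB

438.02 kB = 438.02 × 10^3 bytes = 438,020 bytes
1 MB = 10^6 bytes = 1,000,000 bytes
438,020 / 1,000,000 = 0.4380 MB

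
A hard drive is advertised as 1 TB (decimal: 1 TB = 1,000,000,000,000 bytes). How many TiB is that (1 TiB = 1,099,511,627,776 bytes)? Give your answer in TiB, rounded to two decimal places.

1 TB × 1,000,000,000,000 bytes/TB = 1,000,000,000,000 bytes
1 TiB = 2^40 bytes = 1,099,511,627,776 bytes
1,000,000,000,000 / 1,099,511,627,776 = 0.91 TiB

0.91 TiB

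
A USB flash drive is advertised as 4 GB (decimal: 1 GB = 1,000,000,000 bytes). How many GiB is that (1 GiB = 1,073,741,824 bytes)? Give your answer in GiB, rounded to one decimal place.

4 GB = 4 × 10^9 bytes = 4,000,000,000 bytes
1 GiB = 1,073,741,824 bytes
4,000,000,000 / 1,073,741,824 = 3.7 GiB

3.7 GiB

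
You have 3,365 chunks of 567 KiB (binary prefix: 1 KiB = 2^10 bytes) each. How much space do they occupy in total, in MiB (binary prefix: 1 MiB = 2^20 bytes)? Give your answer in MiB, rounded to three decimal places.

1,863.237 MiB

Total = 3,365 × 567 KiB = 1,907,955 KiB
= 1,907,955 × 1,024 bytes = 1,953,745,920 bytes
1 MiB = 1,048,576 bytes
1,953,745,920 / 1,048,576 = 1,863.237 MiB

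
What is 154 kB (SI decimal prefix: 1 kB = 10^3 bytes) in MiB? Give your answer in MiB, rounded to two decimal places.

0.15 MiB

154 kB = 154 × 10^3 bytes = 154,000 bytes
1 MiB = 2^20 bytes = 1,048,576 bytes
154,000 / 1,048,576 = 0.15 MiB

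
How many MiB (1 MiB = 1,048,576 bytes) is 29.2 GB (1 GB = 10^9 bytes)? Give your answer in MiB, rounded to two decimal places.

29.2 GB = 29.2 × 10^9 bytes = 29,200,000,000 bytes
1 MiB = 1,048,576 bytes
29,200,000,000 / 1,048,576 = 27,847.29 MiB

27,847.29 MiB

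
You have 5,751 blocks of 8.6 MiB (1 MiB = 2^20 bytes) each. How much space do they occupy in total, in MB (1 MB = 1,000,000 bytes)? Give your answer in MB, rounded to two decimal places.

Total = 5,751 × 8.6 MiB = 49458.6 MiB
= 49458.6 × 1,048,576 bytes = 51,861,100,953.6 bytes
1 MB = 1,000,000 bytes
51,861,100,953.6 / 1,000,000 = 51,861.10 MB

51,861.10 MB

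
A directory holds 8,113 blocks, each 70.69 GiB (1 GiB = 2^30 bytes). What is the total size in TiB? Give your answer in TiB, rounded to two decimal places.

560.07 TiB

Total = 8,113 × 70.69 GiB = 573507.97 GiB
= 573507.97 × 1,073,741,824 bytes = 615,799,493,786,337.28 bytes
1 TiB = 1,099,511,627,776 bytes
615,799,493,786,337.28 / 1,099,511,627,776 = 560.07 TiB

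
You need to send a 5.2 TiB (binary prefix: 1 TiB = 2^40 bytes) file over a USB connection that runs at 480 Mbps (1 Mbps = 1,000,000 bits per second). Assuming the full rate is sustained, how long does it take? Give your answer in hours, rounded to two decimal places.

5.2 TiB = 5,717,460,464,435.2 bytes = 45,739,683,715,481.6 bits
480 Mbps = 480,000,000 bits/s
time = 45,739,683,715,481.6 / 480,000,000 = 95,291.0077 s
95,291.0077 s / 3600 = 26.47 hours

26.47 hours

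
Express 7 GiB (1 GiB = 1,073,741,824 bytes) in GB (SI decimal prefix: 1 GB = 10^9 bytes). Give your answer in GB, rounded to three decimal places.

7.516 GB

7 GiB × 1,073,741,824 bytes/GiB = 7,516,192,768 bytes
1 GB = 10^9 bytes = 1,000,000,000 bytes
7,516,192,768 / 1,000,000,000 = 7.516 GB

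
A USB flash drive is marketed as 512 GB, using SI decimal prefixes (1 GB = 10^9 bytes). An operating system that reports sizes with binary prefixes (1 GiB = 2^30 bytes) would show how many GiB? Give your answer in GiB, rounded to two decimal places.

476.84 GiB

512 GB × 1,000,000,000 bytes/GB = 512,000,000,000 bytes
1 GiB = 2^30 bytes = 1,073,741,824 bytes
512,000,000,000 / 1,073,741,824 = 476.84 GiB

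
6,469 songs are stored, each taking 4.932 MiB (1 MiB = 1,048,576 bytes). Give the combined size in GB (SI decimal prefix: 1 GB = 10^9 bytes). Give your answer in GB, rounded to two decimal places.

Total = 6,469 × 4.932 MiB = 31905.108 MiB
= 31905.108 × 1,048,576 bytes = 33,454,930,526.208 bytes
1 GB = 1,000,000,000 bytes
33,454,930,526.208 / 1,000,000,000 = 33.45 GB

33.45 GB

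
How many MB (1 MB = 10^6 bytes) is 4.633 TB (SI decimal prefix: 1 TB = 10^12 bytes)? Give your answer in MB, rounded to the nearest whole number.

4.633 TB × 1,000,000,000,000 bytes/TB = 4,633,000,000,000 bytes
1 MB = 1,000,000 bytes
4,633,000,000,000 / 1,000,000 = 4,633,000 MB

4,633,000 MB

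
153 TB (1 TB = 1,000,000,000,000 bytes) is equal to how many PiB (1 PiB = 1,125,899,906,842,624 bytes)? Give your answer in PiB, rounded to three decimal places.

0.136 PiB

153 TB = 153 × 10^12 bytes = 153,000,000,000,000 bytes
1 PiB = 1,125,899,906,842,624 bytes
153,000,000,000,000 / 1,125,899,906,842,624 = 0.136 PiB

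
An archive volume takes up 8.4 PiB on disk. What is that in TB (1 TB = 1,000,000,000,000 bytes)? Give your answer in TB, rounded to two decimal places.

8.4 PiB = 8.4 × 2^50 bytes = 9,457,559,217,478,041.6 bytes
1 TB = 1,000,000,000,000 bytes
9,457,559,217,478,041.6 / 1,000,000,000,000 = 9,457.56 TB

9,457.56 TB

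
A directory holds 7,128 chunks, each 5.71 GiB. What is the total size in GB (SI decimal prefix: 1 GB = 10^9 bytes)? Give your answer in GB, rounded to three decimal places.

43,702.237 GB

Total = 7,128 × 5.71 GiB = 40700.88 GiB
= 40700.88 × 1,073,741,824 bytes = 43,702,237,129,605.12 bytes
1 GB = 1,000,000,000 bytes
43,702,237,129,605.12 / 1,000,000,000 = 43,702.237 GB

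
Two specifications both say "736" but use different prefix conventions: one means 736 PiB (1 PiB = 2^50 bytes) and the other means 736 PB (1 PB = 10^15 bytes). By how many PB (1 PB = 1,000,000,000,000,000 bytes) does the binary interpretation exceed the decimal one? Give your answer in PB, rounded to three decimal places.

92.662 PB

736 PiB = 736 × 1,125,899,906,842,624 = 828,662,331,436,171,264 bytes
736 PB = 736 × 1,000,000,000,000,000 = 736,000,000,000,000,000 bytes
difference = 92,662,331,436,171,264 bytes
92,662,331,436,171,264 / 1,000,000,000,000,000 = 92.662 PB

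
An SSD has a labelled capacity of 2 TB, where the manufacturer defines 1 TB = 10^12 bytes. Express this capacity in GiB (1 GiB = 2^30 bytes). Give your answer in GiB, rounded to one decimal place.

1,862.6 GiB

2 TB × 1,000,000,000,000 bytes/TB = 2,000,000,000,000 bytes
1 GiB = 1,073,741,824 bytes
2,000,000,000,000 / 1,073,741,824 = 1,862.6 GiB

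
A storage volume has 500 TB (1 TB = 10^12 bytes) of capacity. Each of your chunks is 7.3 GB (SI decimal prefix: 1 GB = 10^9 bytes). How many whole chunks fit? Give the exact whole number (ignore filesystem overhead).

68,493

Capacity: 500 TB = 500,000,000,000,000 bytes
Per item: 7.3 GB = 7,300,000,000 bytes
⌊500,000,000,000,000 / 7,300,000,000⌋ = 68,493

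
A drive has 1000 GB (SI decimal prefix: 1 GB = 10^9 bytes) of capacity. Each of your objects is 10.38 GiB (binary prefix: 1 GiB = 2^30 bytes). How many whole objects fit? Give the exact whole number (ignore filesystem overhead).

89

Capacity: 1000 GB = 1,000,000,000,000 bytes
Per item: 10.38 GiB = 11,145,440,133.12 bytes
⌊1,000,000,000,000 / 11,145,440,133.12⌋ = 89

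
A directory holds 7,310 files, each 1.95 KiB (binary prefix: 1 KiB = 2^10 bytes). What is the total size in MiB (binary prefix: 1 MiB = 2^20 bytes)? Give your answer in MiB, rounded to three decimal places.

13.920 MiB

Total = 7,310 × 1.95 KiB = 14254.5 KiB
= 14254.5 × 1,024 bytes = 14,596,608 bytes
1 MiB = 1,048,576 bytes
14,596,608 / 1,048,576 = 13.920 MiB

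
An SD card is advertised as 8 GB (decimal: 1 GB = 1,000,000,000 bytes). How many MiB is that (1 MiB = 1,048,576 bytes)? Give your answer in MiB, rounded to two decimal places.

8 GB = 8 × 10^9 bytes = 8,000,000,000 bytes
1 MiB = 2^20 bytes = 1,048,576 bytes
8,000,000,000 / 1,048,576 = 7,629.39 MiB

7,629.39 MiB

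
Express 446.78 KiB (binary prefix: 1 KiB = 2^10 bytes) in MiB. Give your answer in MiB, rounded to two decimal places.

0.44 MiB

446.78 KiB = 446.78 × 2^10 bytes = 457,502.72 bytes
1 MiB = 1,048,576 bytes
457,502.72 / 1,048,576 = 0.44 MiB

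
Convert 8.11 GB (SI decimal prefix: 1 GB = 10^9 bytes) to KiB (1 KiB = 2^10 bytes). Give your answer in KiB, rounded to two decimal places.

8.11 GB = 8.11 × 10^9 bytes = 8,110,000,000 bytes
1 KiB = 2^10 bytes = 1,024 bytes
8,110,000,000 / 1,024 = 7,919,921.88 KiB

7,919,921.88 KiB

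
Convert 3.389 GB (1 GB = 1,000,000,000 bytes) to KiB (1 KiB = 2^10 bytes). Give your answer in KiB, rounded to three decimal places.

3.389 GB × 1,000,000,000 bytes/GB = 3,389,000,000 bytes
1 KiB = 2^10 bytes = 1,024 bytes
3,389,000,000 / 1,024 = 3,309,570.313 KiB

3,309,570.313 KiB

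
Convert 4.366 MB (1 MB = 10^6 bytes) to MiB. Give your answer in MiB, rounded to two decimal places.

4.16 MiB

4.366 MB = 4.366 × 10^6 bytes = 4,366,000 bytes
1 MiB = 2^20 bytes = 1,048,576 bytes
4,366,000 / 1,048,576 = 4.16 MiB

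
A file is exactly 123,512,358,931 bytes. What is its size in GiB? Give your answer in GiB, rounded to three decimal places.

115.030 GiB

123,512,358,931 bytes given.
1 GiB = 1,073,741,824 bytes
123,512,358,931 / 1,073,741,824 = 115.030 GiB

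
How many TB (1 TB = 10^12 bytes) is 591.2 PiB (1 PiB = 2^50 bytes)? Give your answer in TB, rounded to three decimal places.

591.2 PiB = 591.2 × 2^50 bytes = 665,632,024,925,359,308.8 bytes
1 TB = 10^12 bytes = 1,000,000,000,000 bytes
665,632,024,925,359,308.8 / 1,000,000,000,000 = 665,632.025 TB

665,632.025 TB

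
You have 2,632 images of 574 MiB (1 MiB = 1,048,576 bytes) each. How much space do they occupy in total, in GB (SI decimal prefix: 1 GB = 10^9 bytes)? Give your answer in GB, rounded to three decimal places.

Total = 2,632 × 574 MiB = 1,510,768 MiB
= 1,510,768 × 1,048,576 bytes = 1,584,155,066,368 bytes
1 GB = 1,000,000,000 bytes
1,584,155,066,368 / 1,000,000,000 = 1,584.155 GB

1,584.155 GB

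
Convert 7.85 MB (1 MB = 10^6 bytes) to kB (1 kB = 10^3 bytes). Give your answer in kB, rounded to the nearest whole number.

7,850 kB

7.85 MB × 1,000,000 bytes/MB = 7,850,000 bytes
1 kB = 10^3 bytes = 1,000 bytes
7,850,000 / 1,000 = 7,850 kB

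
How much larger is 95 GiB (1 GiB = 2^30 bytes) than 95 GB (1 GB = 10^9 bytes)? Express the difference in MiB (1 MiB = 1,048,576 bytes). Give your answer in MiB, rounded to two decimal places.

6,680.94 MiB

95 GiB = 95 × 1,073,741,824 = 102,005,473,280 bytes
95 GB = 95 × 1,000,000,000 = 95,000,000,000 bytes
difference = 7,005,473,280 bytes
7,005,473,280 / 1,048,576 = 6,680.94 MiB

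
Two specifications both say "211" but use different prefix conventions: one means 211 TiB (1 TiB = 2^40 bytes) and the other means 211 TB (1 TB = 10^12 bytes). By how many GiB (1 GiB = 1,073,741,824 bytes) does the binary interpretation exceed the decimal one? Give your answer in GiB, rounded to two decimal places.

211 TiB = 211 × 1,099,511,627,776 = 231,996,953,460,736 bytes
211 TB = 211 × 1,000,000,000,000 = 211,000,000,000,000 bytes
difference = 20,996,953,460,736 bytes
20,996,953,460,736 / 1,073,741,824 = 19,554.94 GiB

19,554.94 GiB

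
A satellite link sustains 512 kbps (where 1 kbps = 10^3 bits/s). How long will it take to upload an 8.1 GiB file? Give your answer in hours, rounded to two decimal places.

8.1 GiB = 8,697,308,774.4 bytes = 69,578,470,195.2 bits
512 kbps = 512,000 bits/s
time = 69,578,470,195.2 / 512,000 = 135,895.4496 s
135,895.4496 s / 3600 = 37.75 hours

37.75 hours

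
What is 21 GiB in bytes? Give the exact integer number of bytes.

22,548,578,304 bytes

21 × 1,073,741,824 = 22,548,578,304 bytes  (1 GiB = 2^30 bytes)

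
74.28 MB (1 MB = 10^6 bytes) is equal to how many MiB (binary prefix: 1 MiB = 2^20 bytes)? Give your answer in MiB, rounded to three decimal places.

70.839 MiB

74.28 MB = 74.28 × 10^6 bytes = 74,280,000 bytes
1 MiB = 1,048,576 bytes
74,280,000 / 1,048,576 = 70.839 MiB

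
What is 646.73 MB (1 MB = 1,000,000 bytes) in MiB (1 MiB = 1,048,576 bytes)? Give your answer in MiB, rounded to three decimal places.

646.73 MB = 646.73 × 10^6 bytes = 646,730,000 bytes
1 MiB = 1,048,576 bytes
646,730,000 / 1,048,576 = 616.770 MiB

616.770 MiB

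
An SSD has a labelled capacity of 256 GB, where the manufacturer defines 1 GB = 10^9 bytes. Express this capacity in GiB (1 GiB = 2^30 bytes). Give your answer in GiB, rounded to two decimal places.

256 GB = 256 × 10^9 bytes = 256,000,000,000 bytes
1 GiB = 2^30 bytes = 1,073,741,824 bytes
256,000,000,000 / 1,073,741,824 = 238.42 GiB

238.42 GiB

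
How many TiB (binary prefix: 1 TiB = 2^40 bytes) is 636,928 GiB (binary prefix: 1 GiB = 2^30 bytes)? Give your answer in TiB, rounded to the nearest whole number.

636,928 GiB = 636,928 × 2^30 bytes = 683,896,232,476,672 bytes
1 TiB = 2^40 bytes = 1,099,511,627,776 bytes
683,896,232,476,672 / 1,099,511,627,776 = 622 TiB

622 TiB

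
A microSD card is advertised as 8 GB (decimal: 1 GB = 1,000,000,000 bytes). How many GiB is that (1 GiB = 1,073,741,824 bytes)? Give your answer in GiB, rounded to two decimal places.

7.45 GiB

8 GB = 8 × 10^9 bytes = 8,000,000,000 bytes
1 GiB = 2^30 bytes = 1,073,741,824 bytes
8,000,000,000 / 1,073,741,824 = 7.45 GiB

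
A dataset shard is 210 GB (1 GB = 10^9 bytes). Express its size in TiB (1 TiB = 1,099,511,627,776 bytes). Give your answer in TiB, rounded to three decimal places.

210 GB × 1,000,000,000 bytes/GB = 210,000,000,000 bytes
1 TiB = 2^40 bytes = 1,099,511,627,776 bytes
210,000,000,000 / 1,099,511,627,776 = 0.191 TiB

0.191 TiB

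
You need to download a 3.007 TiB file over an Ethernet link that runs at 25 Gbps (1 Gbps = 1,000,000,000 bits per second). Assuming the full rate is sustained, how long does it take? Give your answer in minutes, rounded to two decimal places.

17.63 minutes

3.007 TiB = 3,306,231,464,722.432 bytes = 26,449,851,717,779.456 bits
25 Gbps = 25,000,000,000 bits/s
time = 26,449,851,717,779.456 / 25,000,000,000 = 1,057.994 s
1,057.994 s / 60 = 17.63 minutes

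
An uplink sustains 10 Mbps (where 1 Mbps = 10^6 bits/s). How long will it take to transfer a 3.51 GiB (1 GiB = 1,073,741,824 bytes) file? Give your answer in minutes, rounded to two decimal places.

3.51 GiB = 3,768,833,802.24 bytes = 30,150,670,417.92 bits
10 Mbps = 10,000,000 bits/s
time = 30,150,670,417.92 / 10,000,000 = 3,015.067 s
3,015.067 s / 60 = 50.25 minutes

50.25 minutes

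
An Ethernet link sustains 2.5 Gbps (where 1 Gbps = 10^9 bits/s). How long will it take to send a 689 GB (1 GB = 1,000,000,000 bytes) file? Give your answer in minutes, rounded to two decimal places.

689 GB = 689,000,000,000 bytes = 5,512,000,000,000 bits
2.5 Gbps = 2,500,000,000 bits/s
time = 5,512,000,000,000 / 2,500,000,000 = 2,204.800 s
2,204.800 s / 60 = 36.75 minutes

36.75 minutes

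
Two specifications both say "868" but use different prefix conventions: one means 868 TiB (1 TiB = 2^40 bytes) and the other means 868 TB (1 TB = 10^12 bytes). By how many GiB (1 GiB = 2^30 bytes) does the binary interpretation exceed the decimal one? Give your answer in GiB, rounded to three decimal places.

80,444.005 GiB

868 TiB = 868 × 1,099,511,627,776 = 954,376,092,909,568 bytes
868 TB = 868 × 1,000,000,000,000 = 868,000,000,000,000 bytes
difference = 86,376,092,909,568 bytes
86,376,092,909,568 / 1,073,741,824 = 80,444.005 GiB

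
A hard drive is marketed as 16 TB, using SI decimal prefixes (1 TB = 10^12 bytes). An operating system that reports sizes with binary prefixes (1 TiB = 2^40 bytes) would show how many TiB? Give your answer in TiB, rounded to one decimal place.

14.6 TiB

16 TB = 16 × 10^12 bytes = 16,000,000,000,000 bytes
1 TiB = 1,099,511,627,776 bytes
16,000,000,000,000 / 1,099,511,627,776 = 14.6 TiB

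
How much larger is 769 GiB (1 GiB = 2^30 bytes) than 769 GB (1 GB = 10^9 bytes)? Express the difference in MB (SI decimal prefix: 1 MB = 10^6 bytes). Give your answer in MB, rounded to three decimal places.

769 GiB = 769 × 1,073,741,824 = 825,707,462,656 bytes
769 GB = 769 × 1,000,000,000 = 769,000,000,000 bytes
difference = 56,707,462,656 bytes
56,707,462,656 / 1,000,000 = 56,707.463 MB

56,707.463 MB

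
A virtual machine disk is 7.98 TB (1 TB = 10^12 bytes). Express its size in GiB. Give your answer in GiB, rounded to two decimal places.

7,431.95 GiB

7.98 TB = 7.98 × 10^12 bytes = 7,980,000,000,000 bytes
1 GiB = 1,073,741,824 bytes
7,980,000,000,000 / 1,073,741,824 = 7,431.95 GiB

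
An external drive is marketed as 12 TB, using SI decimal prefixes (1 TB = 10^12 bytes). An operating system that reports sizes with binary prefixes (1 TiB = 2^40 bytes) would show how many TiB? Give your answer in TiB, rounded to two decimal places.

12 TB = 12 × 10^12 bytes = 12,000,000,000,000 bytes
1 TiB = 2^40 bytes = 1,099,511,627,776 bytes
12,000,000,000,000 / 1,099,511,627,776 = 10.91 TiB

10.91 TiB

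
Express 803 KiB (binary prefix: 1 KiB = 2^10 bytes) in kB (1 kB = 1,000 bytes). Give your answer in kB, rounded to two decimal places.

822.27 kB

803 KiB = 803 × 2^10 bytes = 822,272 bytes
1 kB = 10^3 bytes = 1,000 bytes
822,272 / 1,000 = 822.27 kB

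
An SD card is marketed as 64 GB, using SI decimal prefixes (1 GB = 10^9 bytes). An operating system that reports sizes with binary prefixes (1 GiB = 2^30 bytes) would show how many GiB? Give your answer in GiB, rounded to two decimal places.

59.60 GiB

64 GB = 64 × 10^9 bytes = 64,000,000,000 bytes
1 GiB = 2^30 bytes = 1,073,741,824 bytes
64,000,000,000 / 1,073,741,824 = 59.60 GiB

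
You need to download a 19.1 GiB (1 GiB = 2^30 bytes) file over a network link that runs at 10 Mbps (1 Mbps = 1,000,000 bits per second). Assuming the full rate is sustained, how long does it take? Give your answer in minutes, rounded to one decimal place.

19.1 GiB = 20,508,468,838.4 bytes = 164,067,750,707.2 bits
10 Mbps = 10,000,000 bits/s
time = 164,067,750,707.2 / 10,000,000 = 16,406.78 s
16,406.78 s / 60 = 273.4 minutes

273.4 minutes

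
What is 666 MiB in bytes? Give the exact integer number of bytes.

666 × 1,048,576 = 698,351,616 bytes  (1 MiB = 2^20 bytes)

698,351,616 bytes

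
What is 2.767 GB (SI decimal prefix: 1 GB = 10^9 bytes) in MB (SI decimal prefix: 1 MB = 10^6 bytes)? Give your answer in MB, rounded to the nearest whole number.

2.767 GB = 2.767 × 10^9 bytes = 2,767,000,000 bytes
1 MB = 1,000,000 bytes
2,767,000,000 / 1,000,000 = 2,767 MB

2,767 MB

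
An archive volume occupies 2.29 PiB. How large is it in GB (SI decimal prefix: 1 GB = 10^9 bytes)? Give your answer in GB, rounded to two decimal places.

2.29 PiB × 1,125,899,906,842,624 bytes/PiB = 2,578,310,786,669,608.96 bytes
1 GB = 10^9 bytes = 1,000,000,000 bytes
2,578,310,786,669,608.96 / 1,000,000,000 = 2,578,310.79 GB

2,578,310.79 GB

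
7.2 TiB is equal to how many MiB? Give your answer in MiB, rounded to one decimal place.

7.2 TiB = 7.2 × 2^40 bytes = 7,916,483,719,987.2 bytes
1 MiB = 1,048,576 bytes
7,916,483,719,987.2 / 1,048,576 = 7,549,747.2 MiB

7,549,747.2 MiB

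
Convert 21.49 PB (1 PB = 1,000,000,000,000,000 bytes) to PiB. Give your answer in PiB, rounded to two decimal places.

21.49 PB × 1,000,000,000,000,000 bytes/PB = 21,490,000,000,000,000 bytes
1 PiB = 2^50 bytes = 1,125,899,906,842,624 bytes
21,490,000,000,000,000 / 1,125,899,906,842,624 = 19.09 PiB

19.09 PiB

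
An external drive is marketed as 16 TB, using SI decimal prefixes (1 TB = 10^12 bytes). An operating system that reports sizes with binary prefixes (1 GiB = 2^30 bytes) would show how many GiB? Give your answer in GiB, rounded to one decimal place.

14,901.2 GiB

16 TB × 1,000,000,000,000 bytes/TB = 16,000,000,000,000 bytes
1 GiB = 2^30 bytes = 1,073,741,824 bytes
16,000,000,000,000 / 1,073,741,824 = 14,901.2 GiB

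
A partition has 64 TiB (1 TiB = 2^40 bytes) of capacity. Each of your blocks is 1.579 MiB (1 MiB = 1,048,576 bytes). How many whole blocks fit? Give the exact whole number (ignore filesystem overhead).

Capacity: 64 TiB = 70,368,744,177,664 bytes
Per item: 1.579 MiB = 1,655,701.504 bytes
⌊70,368,744,177,664 / 1,655,701.504⌋ = 42,500,863

42,500,863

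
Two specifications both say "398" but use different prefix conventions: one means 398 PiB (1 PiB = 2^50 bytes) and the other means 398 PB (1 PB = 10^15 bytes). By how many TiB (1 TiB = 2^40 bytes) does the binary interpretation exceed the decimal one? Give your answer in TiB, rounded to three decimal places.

398 PiB = 398 × 1,125,899,906,842,624 = 448,108,162,923,364,352 bytes
398 PB = 398 × 1,000,000,000,000,000 = 398,000,000,000,000,000 bytes
difference = 50,108,162,923,364,352 bytes
50,108,162,923,364,352 / 1,099,511,627,776 = 45,573.109 TiB

45,573.109 TiB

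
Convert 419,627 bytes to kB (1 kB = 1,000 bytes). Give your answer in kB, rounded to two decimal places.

419,627 bytes given.
1 kB = 10^3 bytes = 1,000 bytes
419,627 / 1,000 = 419.63 kB

419.63 kB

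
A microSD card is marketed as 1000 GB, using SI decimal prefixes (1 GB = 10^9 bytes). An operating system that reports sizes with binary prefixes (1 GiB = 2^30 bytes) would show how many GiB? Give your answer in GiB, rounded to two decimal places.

1000 GB = 1000 × 10^9 bytes = 1,000,000,000,000 bytes
1 GiB = 1,073,741,824 bytes
1,000,000,000,000 / 1,073,741,824 = 931.32 GiB

931.32 GiB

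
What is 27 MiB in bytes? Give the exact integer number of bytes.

28,311,552 bytes

27 × 1,048,576 = 28,311,552 bytes  (1 MiB = 2^20 bytes)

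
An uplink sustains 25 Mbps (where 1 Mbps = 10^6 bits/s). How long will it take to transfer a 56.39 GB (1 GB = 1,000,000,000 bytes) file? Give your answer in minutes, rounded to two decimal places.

56.39 GB = 56,390,000,000 bytes = 451,120,000,000 bits
25 Mbps = 25,000,000 bits/s
time = 451,120,000,000 / 25,000,000 = 18,044.800 s
18,044.800 s / 60 = 300.75 minutes

300.75 minutes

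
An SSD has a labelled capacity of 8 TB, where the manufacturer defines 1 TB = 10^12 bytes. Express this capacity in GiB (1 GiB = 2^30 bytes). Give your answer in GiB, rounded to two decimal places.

7,450.58 GiB

8 TB = 8 × 10^12 bytes = 8,000,000,000,000 bytes
1 GiB = 1,073,741,824 bytes
8,000,000,000,000 / 1,073,741,824 = 7,450.58 GiB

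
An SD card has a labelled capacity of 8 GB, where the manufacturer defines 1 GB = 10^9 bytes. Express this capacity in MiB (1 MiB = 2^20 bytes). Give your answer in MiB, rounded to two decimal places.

7,629.39 MiB

8 GB × 1,000,000,000 bytes/GB = 8,000,000,000 bytes
1 MiB = 1,048,576 bytes
8,000,000,000 / 1,048,576 = 7,629.39 MiB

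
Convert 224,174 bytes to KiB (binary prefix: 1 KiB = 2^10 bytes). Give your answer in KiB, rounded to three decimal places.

218.920 KiB

224,174 bytes given.
1 KiB = 1,024 bytes
224,174 / 1,024 = 218.920 KiB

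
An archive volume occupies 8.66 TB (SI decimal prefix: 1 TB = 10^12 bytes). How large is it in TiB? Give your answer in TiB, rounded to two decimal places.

8.66 TB = 8.66 × 10^12 bytes = 8,660,000,000,000 bytes
1 TiB = 1,099,511,627,776 bytes
8,660,000,000,000 / 1,099,511,627,776 = 7.88 TiB

7.88 TiB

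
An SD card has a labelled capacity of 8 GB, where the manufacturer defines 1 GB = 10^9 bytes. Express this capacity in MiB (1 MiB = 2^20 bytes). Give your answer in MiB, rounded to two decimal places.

7,629.39 MiB

8 GB = 8 × 10^9 bytes = 8,000,000,000 bytes
1 MiB = 1,048,576 bytes
8,000,000,000 / 1,048,576 = 7,629.39 MiB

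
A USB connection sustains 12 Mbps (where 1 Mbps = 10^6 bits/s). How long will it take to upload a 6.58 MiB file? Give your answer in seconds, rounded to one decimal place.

4.6 seconds

6.58 MiB = 6,899,630.08 bytes = 55,197,040.64 bits
12 Mbps = 12,000,000 bits/s
time = 55,197,040.64 / 12,000,000 = 4.6 s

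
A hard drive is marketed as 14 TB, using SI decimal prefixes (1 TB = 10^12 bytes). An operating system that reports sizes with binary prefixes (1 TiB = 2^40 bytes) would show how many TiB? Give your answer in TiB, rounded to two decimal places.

14 TB × 1,000,000,000,000 bytes/TB = 14,000,000,000,000 bytes
1 TiB = 2^40 bytes = 1,099,511,627,776 bytes
14,000,000,000,000 / 1,099,511,627,776 = 12.73 TiB

12.73 TiB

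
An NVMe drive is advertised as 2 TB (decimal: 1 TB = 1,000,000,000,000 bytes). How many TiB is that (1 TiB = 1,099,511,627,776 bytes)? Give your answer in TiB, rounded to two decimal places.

2 TB = 2 × 10^12 bytes = 2,000,000,000,000 bytes
1 TiB = 2^40 bytes = 1,099,511,627,776 bytes
2,000,000,000,000 / 1,099,511,627,776 = 1.82 TiB

1.82 TiB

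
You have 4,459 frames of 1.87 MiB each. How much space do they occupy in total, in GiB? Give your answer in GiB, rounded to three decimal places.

8.143 GiB

Total = 4,459 × 1.87 MiB = 8338.33 MiB
= 8338.33 × 1,048,576 bytes = 8,743,372,718.08 bytes
1 GiB = 1,073,741,824 bytes
8,743,372,718.08 / 1,073,741,824 = 8.143 GiB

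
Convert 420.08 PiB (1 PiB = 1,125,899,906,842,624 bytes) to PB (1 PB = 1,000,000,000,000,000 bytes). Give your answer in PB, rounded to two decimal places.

420.08 PiB = 420.08 × 2^50 bytes = 472,968,032,866,449,489.92 bytes
1 PB = 1,000,000,000,000,000 bytes
472,968,032,866,449,489.92 / 1,000,000,000,000,000 = 472.97 PB

472.97 PB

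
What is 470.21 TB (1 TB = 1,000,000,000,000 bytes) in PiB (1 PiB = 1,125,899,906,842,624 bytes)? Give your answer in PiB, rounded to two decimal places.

470.21 TB = 470.21 × 10^12 bytes = 470,210,000,000,000 bytes
1 PiB = 1,125,899,906,842,624 bytes
470,210,000,000,000 / 1,125,899,906,842,624 = 0.42 PiB

0.42 PiB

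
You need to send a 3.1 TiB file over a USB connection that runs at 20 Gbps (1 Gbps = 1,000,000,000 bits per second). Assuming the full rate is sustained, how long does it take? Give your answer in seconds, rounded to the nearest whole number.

1,363 seconds

3.1 TiB = 3,408,486,046,105.6 bytes = 27,267,888,368,844.8 bits
20 Gbps = 20,000,000,000 bits/s
time = 27,267,888,368,844.8 / 20,000,000,000 = 1,363 s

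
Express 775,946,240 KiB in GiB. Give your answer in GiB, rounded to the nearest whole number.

740 GiB

775,946,240 KiB = 775,946,240 × 2^10 bytes = 794,568,949,760 bytes
1 GiB = 1,073,741,824 bytes
794,568,949,760 / 1,073,741,824 = 740 GiB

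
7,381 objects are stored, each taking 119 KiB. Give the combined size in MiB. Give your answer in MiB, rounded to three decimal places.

857.753 MiB

Total = 7,381 × 119 KiB = 878,339 KiB
= 878,339 × 1,024 bytes = 899,419,136 bytes
1 MiB = 1,048,576 bytes
899,419,136 / 1,048,576 = 857.753 MiB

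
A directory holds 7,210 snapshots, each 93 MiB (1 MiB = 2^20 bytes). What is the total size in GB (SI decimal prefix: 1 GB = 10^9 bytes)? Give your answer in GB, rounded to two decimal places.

703.10 GB

Total = 7,210 × 93 MiB = 670,530 MiB
= 670,530 × 1,048,576 bytes = 703,101,665,280 bytes
1 GB = 1,000,000,000 bytes
703,101,665,280 / 1,000,000,000 = 703.10 GB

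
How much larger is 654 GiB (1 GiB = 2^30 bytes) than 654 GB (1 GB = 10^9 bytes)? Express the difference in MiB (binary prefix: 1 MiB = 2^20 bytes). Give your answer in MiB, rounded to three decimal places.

45,992.997 MiB

654 GiB = 654 × 1,073,741,824 = 702,227,152,896 bytes
654 GB = 654 × 1,000,000,000 = 654,000,000,000 bytes
difference = 48,227,152,896 bytes
48,227,152,896 / 1,048,576 = 45,992.997 MiB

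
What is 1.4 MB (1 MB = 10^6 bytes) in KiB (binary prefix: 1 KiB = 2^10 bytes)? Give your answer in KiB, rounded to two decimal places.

1,367.19 KiB

1.4 MB × 1,000,000 bytes/MB = 1,400,000 bytes
1 KiB = 1,024 bytes
1,400,000 / 1,024 = 1,367.19 KiB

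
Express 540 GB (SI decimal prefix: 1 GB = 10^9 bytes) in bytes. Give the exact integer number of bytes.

540,000,000,000 bytes

540 × 1,000,000,000 = 540,000,000,000 bytes  (1 GB = 10^9 bytes)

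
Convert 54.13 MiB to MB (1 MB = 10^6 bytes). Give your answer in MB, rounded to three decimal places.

56.759 MB

54.13 MiB × 1,048,576 bytes/MiB = 56,759,418.88 bytes
1 MB = 1,000,000 bytes
56,759,418.88 / 1,000,000 = 56.759 MB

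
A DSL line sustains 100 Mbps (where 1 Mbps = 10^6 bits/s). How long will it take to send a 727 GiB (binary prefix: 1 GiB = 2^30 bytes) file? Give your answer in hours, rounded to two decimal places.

727 GiB = 780,610,306,048 bytes = 6,244,882,448,384 bits
100 Mbps = 100,000,000 bits/s
time = 6,244,882,448,384 / 100,000,000 = 62,448.8245 s
62,448.8245 s / 3600 = 17.35 hours

17.35 hours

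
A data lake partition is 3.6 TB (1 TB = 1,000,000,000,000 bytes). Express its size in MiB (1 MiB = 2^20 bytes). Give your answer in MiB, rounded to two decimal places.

3.6 TB = 3.6 × 10^12 bytes = 3,600,000,000,000 bytes
1 MiB = 2^20 bytes = 1,048,576 bytes
3,600,000,000,000 / 1,048,576 = 3,433,227.54 MiB

3,433,227.54 MiB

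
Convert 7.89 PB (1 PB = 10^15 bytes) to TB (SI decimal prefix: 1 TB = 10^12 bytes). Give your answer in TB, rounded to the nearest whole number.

7,890 TB

7.89 PB × 1,000,000,000,000,000 bytes/PB = 7,890,000,000,000,000 bytes
1 TB = 1,000,000,000,000 bytes
7,890,000,000,000,000 / 1,000,000,000,000 = 7,890 TB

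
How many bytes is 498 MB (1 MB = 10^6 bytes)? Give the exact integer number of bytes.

498 × 1,000,000 = 498,000,000 bytes  (1 MB = 10^6 bytes)

498,000,000 bytes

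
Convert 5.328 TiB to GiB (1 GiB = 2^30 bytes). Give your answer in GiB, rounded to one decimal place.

5,455.9 GiB

5.328 TiB = 5.328 × 2^40 bytes = 5,858,197,952,790.528 bytes
1 GiB = 2^30 bytes = 1,073,741,824 bytes
5,858,197,952,790.528 / 1,073,741,824 = 5,455.9 GiB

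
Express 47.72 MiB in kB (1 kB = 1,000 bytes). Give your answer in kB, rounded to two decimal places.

47.72 MiB × 1,048,576 bytes/MiB = 50,038,046.72 bytes
1 kB = 10^3 bytes = 1,000 bytes
50,038,046.72 / 1,000 = 50,038.05 kB

50,038.05 kB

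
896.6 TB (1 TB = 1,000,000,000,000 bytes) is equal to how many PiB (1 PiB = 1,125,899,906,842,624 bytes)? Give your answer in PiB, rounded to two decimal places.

896.6 TB = 896.6 × 10^12 bytes = 896,600,000,000,000 bytes
1 PiB = 2^50 bytes = 1,125,899,906,842,624 bytes
896,600,000,000,000 / 1,125,899,906,842,624 = 0.80 PiB

0.80 PiB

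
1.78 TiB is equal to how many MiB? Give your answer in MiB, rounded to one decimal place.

1.78 TiB × 1,099,511,627,776 bytes/TiB = 1,957,130,697,441.28 bytes
1 MiB = 1,048,576 bytes
1,957,130,697,441.28 / 1,048,576 = 1,866,465.3 MiB

1,866,465.3 MiB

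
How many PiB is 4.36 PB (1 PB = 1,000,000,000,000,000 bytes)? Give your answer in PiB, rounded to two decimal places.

3.87 PiB

4.36 PB × 1,000,000,000,000,000 bytes/PB = 4,360,000,000,000,000 bytes
1 PiB = 2^50 bytes = 1,125,899,906,842,624 bytes
4,360,000,000,000,000 / 1,125,899,906,842,624 = 3.87 PiB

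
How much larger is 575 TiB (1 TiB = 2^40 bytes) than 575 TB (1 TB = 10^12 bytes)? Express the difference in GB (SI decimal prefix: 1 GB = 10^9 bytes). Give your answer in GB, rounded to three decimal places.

57,219.186 GB

575 TiB = 575 × 1,099,511,627,776 = 632,219,185,971,200 bytes
575 TB = 575 × 1,000,000,000,000 = 575,000,000,000,000 bytes
difference = 57,219,185,971,200 bytes
57,219,185,971,200 / 1,000,000,000 = 57,219.186 GB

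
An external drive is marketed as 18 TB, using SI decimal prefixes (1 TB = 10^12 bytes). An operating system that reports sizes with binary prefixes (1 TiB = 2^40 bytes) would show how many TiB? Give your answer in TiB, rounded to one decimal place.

18 TB = 18 × 10^12 bytes = 18,000,000,000,000 bytes
1 TiB = 1,099,511,627,776 bytes
18,000,000,000,000 / 1,099,511,627,776 = 16.4 TiB

16.4 TiB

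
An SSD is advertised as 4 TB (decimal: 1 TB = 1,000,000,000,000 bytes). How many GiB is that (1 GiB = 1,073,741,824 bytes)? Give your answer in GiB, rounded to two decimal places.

3,725.29 GiB

4 TB × 1,000,000,000,000 bytes/TB = 4,000,000,000,000 bytes
1 GiB = 1,073,741,824 bytes
4,000,000,000,000 / 1,073,741,824 = 3,725.29 GiB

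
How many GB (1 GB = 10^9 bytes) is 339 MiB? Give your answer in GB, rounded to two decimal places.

0.36 GB

339 MiB × 1,048,576 bytes/MiB = 355,467,264 bytes
1 GB = 1,000,000,000 bytes
355,467,264 / 1,000,000,000 = 0.36 GB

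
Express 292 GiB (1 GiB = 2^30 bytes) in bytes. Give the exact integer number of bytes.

292 × 1,073,741,824 = 313,532,612,608 bytes  (1 GiB = 2^30 bytes)

313,532,612,608 bytes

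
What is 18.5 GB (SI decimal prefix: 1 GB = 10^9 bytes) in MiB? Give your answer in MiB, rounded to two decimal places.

18.5 GB × 1,000,000,000 bytes/GB = 18,500,000,000 bytes
1 MiB = 2^20 bytes = 1,048,576 bytes
18,500,000,000 / 1,048,576 = 17,642.97 MiB

17,642.97 MiB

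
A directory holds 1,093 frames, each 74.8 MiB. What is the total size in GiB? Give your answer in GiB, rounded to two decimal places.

79.84 GiB

Total = 1,093 × 74.8 MiB = 81756.4 MiB
= 81756.4 × 1,048,576 bytes = 85,727,798,886.4 bytes
1 GiB = 1,073,741,824 bytes
85,727,798,886.4 / 1,073,741,824 = 79.84 GiB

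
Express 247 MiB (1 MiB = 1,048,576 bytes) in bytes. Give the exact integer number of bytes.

247 × 1,048,576 = 258,998,272 bytes

258,998,272 bytes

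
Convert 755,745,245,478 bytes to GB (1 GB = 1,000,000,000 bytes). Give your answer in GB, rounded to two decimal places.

755,745,245,478 bytes given.
1 GB = 1,000,000,000 bytes
755,745,245,478 / 1,000,000,000 = 755.75 GB

755.75 GB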